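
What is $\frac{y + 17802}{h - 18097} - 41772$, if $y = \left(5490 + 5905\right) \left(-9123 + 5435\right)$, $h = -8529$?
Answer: $- \frac{535107157}{13313} \approx -40194.0$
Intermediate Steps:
$y = -42024760$ ($y = 11395 \left(-3688\right) = -42024760$)
$\frac{y + 17802}{h - 18097} - 41772 = \frac{-42024760 + 17802}{-8529 - 18097} - 41772 = - \frac{42006958}{-26626} - 41772 = \left(-42006958\right) \left(- \frac{1}{26626}\right) - 41772 = \frac{21003479}{13313} - 41772 = - \frac{535107157}{13313}$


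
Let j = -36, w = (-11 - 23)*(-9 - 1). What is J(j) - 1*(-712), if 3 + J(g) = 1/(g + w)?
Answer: 215537/304 ≈ 709.00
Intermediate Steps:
w = 340 (w = -34*(-10) = 340)
J(g) = -3 + 1/(340 + g) (J(g) = -3 + 1/(g + 340) = -3 + 1/(340 + g))
J(j) - 1*(-712) = (-1019 - 3*(-36))/(340 - 36) - 1*(-712) = (-1019 + 108)/304 + 712 = (1/304)*(-911) + 712 = -911/304 + 712 = 215537/304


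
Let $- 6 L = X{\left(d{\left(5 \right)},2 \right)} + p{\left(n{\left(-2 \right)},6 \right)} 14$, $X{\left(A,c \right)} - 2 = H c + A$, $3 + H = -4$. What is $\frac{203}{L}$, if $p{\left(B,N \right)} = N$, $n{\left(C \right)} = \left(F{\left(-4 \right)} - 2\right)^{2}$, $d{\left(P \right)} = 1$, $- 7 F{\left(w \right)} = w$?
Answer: $- \frac{1218}{73} \approx -16.685$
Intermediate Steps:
$H = -7$ ($H = -3 - 4 = -7$)
$F{\left(w \right)} = - \frac{w}{7}$
$n{\left(C \right)} = \frac{100}{49}$ ($n{\left(C \right)} = \left(\left(- \frac{1}{7}\right) \left(-4\right) - 2\right)^{2} = \left(\frac{4}{7} - 2\right)^{2} = \left(- \frac{10}{7}\right)^{2} = \frac{100}{49}$)
$X{\left(A,c \right)} = 2 + A - 7 c$ ($X{\left(A,c \right)} = 2 + \left(- 7 c + A\right) = 2 + \left(A - 7 c\right) = 2 + A - 7 c$)
$L = - \frac{73}{6}$ ($L = - \frac{\left(2 + 1 - 14\right) + 6 \cdot 14}{6} = - \frac{\left(2 + 1 - 14\right) + 84}{6} = - \frac{-11 + 84}{6} = \left(- \frac{1}{6}\right) 73 = - \frac{73}{6} \approx -12.167$)
$\frac{203}{L} = \frac{203}{- \frac{73}{6}} = 203 \left(- \frac{6}{73}\right) = - \frac{1218}{73}$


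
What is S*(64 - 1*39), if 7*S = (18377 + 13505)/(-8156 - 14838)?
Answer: -398525/80479 ≈ -4.9519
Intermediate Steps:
S = -15941/80479 (S = ((18377 + 13505)/(-8156 - 14838))/7 = (31882/(-22994))/7 = (31882*(-1/22994))/7 = (⅐)*(-15941/11497) = -15941/80479 ≈ -0.19808)
S*(64 - 1*39) = -15941*(64 - 1*39)/80479 = -15941*(64 - 39)/80479 = -15941/80479*25 = -398525/80479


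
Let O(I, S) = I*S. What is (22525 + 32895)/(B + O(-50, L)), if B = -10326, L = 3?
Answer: -13855/2619 ≈ -5.2902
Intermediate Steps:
(22525 + 32895)/(B + O(-50, L)) = (22525 + 32895)/(-10326 - 50*3) = 55420/(-10326 - 150) = 55420/(-10476) = 55420*(-1/10476) = -13855/2619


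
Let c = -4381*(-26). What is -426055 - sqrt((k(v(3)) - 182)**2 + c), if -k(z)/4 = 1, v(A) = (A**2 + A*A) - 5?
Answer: -426055 - sqrt(148502) ≈ -4.2644e+5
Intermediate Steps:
c = 113906
v(A) = -5 + 2*A**2 (v(A) = (A**2 + A**2) - 5 = 2*A**2 - 5 = -5 + 2*A**2)
k(z) = -4 (k(z) = -4*1 = -4)
-426055 - sqrt((k(v(3)) - 182)**2 + c) = -426055 - sqrt((-4 - 182)**2 + 113906) = -426055 - sqrt((-186)**2 + 113906) = -426055 - sqrt(34596 + 113906) = -426055 - sqrt(148502)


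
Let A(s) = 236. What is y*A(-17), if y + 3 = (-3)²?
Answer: 1416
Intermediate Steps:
y = 6 (y = -3 + (-3)² = -3 + 9 = 6)
y*A(-17) = 6*236 = 1416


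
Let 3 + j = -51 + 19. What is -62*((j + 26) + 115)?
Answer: -6572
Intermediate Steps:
j = -35 (j = -3 + (-51 + 19) = -3 - 32 = -35)
-62*((j + 26) + 115) = -62*((-35 + 26) + 115) = -62*(-9 + 115) = -62*106 = -6572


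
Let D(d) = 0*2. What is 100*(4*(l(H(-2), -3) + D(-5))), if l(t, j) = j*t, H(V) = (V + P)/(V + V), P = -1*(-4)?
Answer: 600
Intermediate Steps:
P = 4
D(d) = 0
H(V) = (4 + V)/(2*V) (H(V) = (V + 4)/(V + V) = (4 + V)/((2*V)) = (4 + V)*(1/(2*V)) = (4 + V)/(2*V))
100*(4*(l(H(-2), -3) + D(-5))) = 100*(4*(-3*(4 - 2)/(2*(-2)) + 0)) = 100*(4*(-3*(-1)*2/(2*2) + 0)) = 100*(4*(-3*(-½) + 0)) = 100*(4*(3/2 + 0)) = 100*(4*(3/2)) = 100*6 = 600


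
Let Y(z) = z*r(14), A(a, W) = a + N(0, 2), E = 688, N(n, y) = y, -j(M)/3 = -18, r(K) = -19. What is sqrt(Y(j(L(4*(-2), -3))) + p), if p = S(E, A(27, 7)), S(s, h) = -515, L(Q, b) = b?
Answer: I*sqrt(1541) ≈ 39.256*I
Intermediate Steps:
j(M) = 54 (j(M) = -3*(-18) = 54)
A(a, W) = 2 + a (A(a, W) = a + 2 = 2 + a)
Y(z) = -19*z (Y(z) = z*(-19) = -19*z)
p = -515
sqrt(Y(j(L(4*(-2), -3))) + p) = sqrt(-19*54 - 515) = sqrt(-1026 - 515) = sqrt(-1541) = I*sqrt(1541)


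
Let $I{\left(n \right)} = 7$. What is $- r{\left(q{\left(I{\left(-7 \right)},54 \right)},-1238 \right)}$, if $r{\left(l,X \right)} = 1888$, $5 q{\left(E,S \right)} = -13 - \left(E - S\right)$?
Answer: $-1888$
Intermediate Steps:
$q{\left(E,S \right)} = - \frac{13}{5} - \frac{E}{5} + \frac{S}{5}$ ($q{\left(E,S \right)} = \frac{-13 - \left(E - S\right)}{5} = \frac{-13 + S - E}{5} = - \frac{13}{5} - \frac{E}{5} + \frac{S}{5}$)
$- r{\left(q{\left(I{\left(-7 \right)},54 \right)},-1238 \right)} = \left(-1\right) 1888 = -1888$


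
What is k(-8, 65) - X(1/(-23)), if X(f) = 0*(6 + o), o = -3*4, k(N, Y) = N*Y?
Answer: -520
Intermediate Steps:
o = -12
X(f) = 0 (X(f) = 0*(6 - 12) = 0*(-6) = 0)
k(-8, 65) - X(1/(-23)) = -8*65 - 1*0 = -520 + 0 = -520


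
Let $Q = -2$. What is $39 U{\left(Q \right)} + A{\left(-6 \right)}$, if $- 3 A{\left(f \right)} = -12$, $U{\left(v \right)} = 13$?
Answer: $511$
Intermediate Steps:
$A{\left(f \right)} = 4$ ($A{\left(f \right)} = \left(- \frac{1}{3}\right) \left(-12\right) = 4$)
$39 U{\left(Q \right)} + A{\left(-6 \right)} = 39 \cdot 13 + 4 = 507 + 4 = 511$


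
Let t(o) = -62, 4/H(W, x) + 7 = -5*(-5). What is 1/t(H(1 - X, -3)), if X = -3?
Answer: -1/62 ≈ -0.016129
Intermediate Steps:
H(W, x) = 2/9 (H(W, x) = 4/(-7 - 5*(-5)) = 4/(-7 + 25) = 4/18 = 4*(1/18) = 2/9)
1/t(H(1 - X, -3)) = 1/(-62) = -1/62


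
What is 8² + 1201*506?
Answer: 607770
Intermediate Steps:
8² + 1201*506 = 64 + 607706 = 607770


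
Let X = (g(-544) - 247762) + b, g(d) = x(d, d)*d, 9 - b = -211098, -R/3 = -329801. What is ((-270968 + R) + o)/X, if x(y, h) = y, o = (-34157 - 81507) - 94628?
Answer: 169381/86427 ≈ 1.9598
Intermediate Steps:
R = 989403 (R = -3*(-329801) = 989403)
b = 211107 (b = 9 - 1*(-211098) = 9 + 211098 = 211107)
o = -210292 (o = -115664 - 94628 = -210292)
g(d) = d**2 (g(d) = d*d = d**2)
X = 259281 (X = ((-544)**2 - 247762) + 211107 = (295936 - 247762) + 211107 = 48174 + 211107 = 259281)
((-270968 + R) + o)/X = ((-270968 + 989403) - 210292)/259281 = (718435 - 210292)*(1/259281) = 508143*(1/259281) = 169381/86427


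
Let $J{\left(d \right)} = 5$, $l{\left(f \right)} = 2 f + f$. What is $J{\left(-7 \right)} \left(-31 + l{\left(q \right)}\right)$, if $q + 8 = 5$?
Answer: $-200$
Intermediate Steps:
$q = -3$ ($q = -8 + 5 = -3$)
$l{\left(f \right)} = 3 f$
$J{\left(-7 \right)} \left(-31 + l{\left(q \right)}\right) = 5 \left(-31 + 3 \left(-3\right)\right) = 5 \left(-31 - 9\right) = 5 \left(-40\right) = -200$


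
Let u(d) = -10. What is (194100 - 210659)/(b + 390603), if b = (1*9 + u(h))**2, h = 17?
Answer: -16559/390604 ≈ -0.042393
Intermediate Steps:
b = 1 (b = (1*9 - 10)**2 = (9 - 10)**2 = (-1)**2 = 1)
(194100 - 210659)/(b + 390603) = (194100 - 210659)/(1 + 390603) = -16559/390604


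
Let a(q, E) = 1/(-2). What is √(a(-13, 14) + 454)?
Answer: √1814/2 ≈ 21.296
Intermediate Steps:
a(q, E) = -½
√(a(-13, 14) + 454) = √(-½ + 454) = √(907/2) = √1814/2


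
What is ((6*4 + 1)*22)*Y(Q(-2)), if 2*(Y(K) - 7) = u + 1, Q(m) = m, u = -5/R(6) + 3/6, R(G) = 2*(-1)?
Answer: 4950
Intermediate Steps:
R(G) = -2
u = 3 (u = -5/(-2) + 3/6 = -5*(-½) + 3*(⅙) = 5/2 + ½ = 3)
Y(K) = 9 (Y(K) = 7 + (3 + 1)/2 = 7 + (½)*4 = 7 + 2 = 9)
((6*4 + 1)*22)*Y(Q(-2)) = ((6*4 + 1)*22)*9 = ((24 + 1)*22)*9 = (25*22)*9 = 550*9 = 4950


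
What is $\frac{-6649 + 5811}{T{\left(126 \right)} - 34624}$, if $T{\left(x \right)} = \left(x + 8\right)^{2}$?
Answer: $\frac{419}{8334} \approx 0.050276$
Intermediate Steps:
$T{\left(x \right)} = \left(8 + x\right)^{2}$
$\frac{-6649 + 5811}{T{\left(126 \right)} - 34624} = \frac{-6649 + 5811}{\left(8 + 126\right)^{2} - 34624} = - \frac{838}{134^{2} - 34624} = - \frac{838}{17956 - 34624} = - \frac{838}{-16668} = \left(-838\right) \left(- \frac{1}{16668}\right) = \frac{419}{8334}$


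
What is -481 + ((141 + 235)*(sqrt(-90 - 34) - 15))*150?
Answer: -846481 + 112800*I*sqrt(31) ≈ -8.4648e+5 + 6.2804e+5*I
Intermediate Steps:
-481 + ((141 + 235)*(sqrt(-90 - 34) - 15))*150 = -481 + (376*(sqrt(-124) - 15))*150 = -481 + (376*(2*I*sqrt(31) - 15))*150 = -481 + (376*(-15 + 2*I*sqrt(31)))*150 = -481 + (-5640 + 752*I*sqrt(31))*150 = -481 + (-846000 + 112800*I*sqrt(31)) = -846481 + 112800*I*sqrt(31)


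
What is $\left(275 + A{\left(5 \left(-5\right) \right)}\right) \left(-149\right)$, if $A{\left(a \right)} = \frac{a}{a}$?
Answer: $-41124$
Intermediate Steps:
$A{\left(a \right)} = 1$
$\left(275 + A{\left(5 \left(-5\right) \right)}\right) \left(-149\right) = \left(275 + 1\right) \left(-149\right) = 276 \left(-149\right) = -41124$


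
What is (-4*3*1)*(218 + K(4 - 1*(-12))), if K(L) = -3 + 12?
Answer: -2724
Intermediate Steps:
K(L) = 9
(-4*3*1)*(218 + K(4 - 1*(-12))) = (-4*3*1)*(218 + 9) = -12*1*227 = -12*227 = -2724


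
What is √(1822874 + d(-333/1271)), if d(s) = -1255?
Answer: √1821619 ≈ 1349.7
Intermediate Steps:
√(1822874 + d(-333/1271)) = √(1822874 - 1255) = √1821619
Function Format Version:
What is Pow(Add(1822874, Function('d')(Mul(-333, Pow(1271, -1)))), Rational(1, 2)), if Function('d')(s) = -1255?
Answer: Pow(1821619, Rational(1, 2)) ≈ 1349.7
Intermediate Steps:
Pow(Add(1822874, Function('d')(Mul(-333, Pow(1271, -1)))), Rational(1, 2)) = Pow(Add(1822874, -1255), Rational(1, 2)) = Pow(1821619, Rational(1, 2))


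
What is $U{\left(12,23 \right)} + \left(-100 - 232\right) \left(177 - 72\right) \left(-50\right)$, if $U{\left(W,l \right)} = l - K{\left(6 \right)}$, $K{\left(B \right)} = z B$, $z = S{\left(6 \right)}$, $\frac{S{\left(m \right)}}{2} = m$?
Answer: $1742951$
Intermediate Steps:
$S{\left(m \right)} = 2 m$
$z = 12$ ($z = 2 \cdot 6 = 12$)
$K{\left(B \right)} = 12 B$
$U{\left(W,l \right)} = -72 + l$ ($U{\left(W,l \right)} = l - 12 \cdot 6 = l - 72 = -72 + l$)
$U{\left(12,23 \right)} + \left(-100 - 232\right) \left(177 - 72\right) \left(-50\right) = \left(-72 + 23\right) + \left(-100 - 232\right) \left(177 - 72\right) \left(-50\right) = -49 + \left(-332\right) 105 \left(-50\right) = -49 - -1743000 = -49 + 1743000 = 1742951$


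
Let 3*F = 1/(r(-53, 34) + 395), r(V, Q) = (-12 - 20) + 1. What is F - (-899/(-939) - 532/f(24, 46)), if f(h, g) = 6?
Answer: 29978989/341796 ≈ 87.710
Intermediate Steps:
r(V, Q) = -31 (r(V, Q) = -32 + 1 = -31)
F = 1/1092 (F = 1/(3*(-31 + 395)) = (1/3)/364 = (1/3)*(1/364) = 1/1092 ≈ 0.00091575)
F - (-899/(-939) - 532/f(24, 46)) = 1/1092 - (-899/(-939) - 532/6) = 1/1092 - (-899*(-1/939) - 532*1/6) = 1/1092 - (899/939 - 266/3) = 1/1092 - 1*(-27453/313) = 1/1092 + 27453/313 = 29978989/341796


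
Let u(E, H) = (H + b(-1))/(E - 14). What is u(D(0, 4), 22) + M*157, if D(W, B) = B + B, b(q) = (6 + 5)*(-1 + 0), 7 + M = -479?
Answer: -457823/6 ≈ -76304.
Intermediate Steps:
M = -486 (M = -7 - 479 = -486)
b(q) = -11 (b(q) = 11*(-1) = -11)
D(W, B) = 2*B
u(E, H) = (-11 + H)/(-14 + E) (u(E, H) = (H - 11)/(E - 14) = (-11 + H)/(-14 + E))
u(D(0, 4), 22) + M*157 = (-11 + 22)/(-14 + 2*4) - 486*157 = 11/(-14 + 8) - 76302 = 11/(-6) - 76302 = -⅙*11 - 76302 = -11/6 - 76302 = -457823/6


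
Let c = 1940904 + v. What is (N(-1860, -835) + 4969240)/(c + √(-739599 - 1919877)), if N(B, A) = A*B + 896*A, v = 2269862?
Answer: 3039215102735/2216319120779 - 1443545*I*√664869/2216319120779 ≈ 1.3713 - 0.00053109*I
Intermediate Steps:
N(B, A) = 896*A + A*B
c = 4210766 (c = 1940904 + 2269862 = 4210766)
(N(-1860, -835) + 4969240)/(c + √(-739599 - 1919877)) = (-835*(896 - 1860) + 4969240)/(4210766 + √(-739599 - 1919877)) = (-835*(-964) + 4969240)/(4210766 + √(-2659476)) = (804940 + 4969240)/(4210766 + 2*I*√664869) = 5774180/(4210766 + 2*I*√664869)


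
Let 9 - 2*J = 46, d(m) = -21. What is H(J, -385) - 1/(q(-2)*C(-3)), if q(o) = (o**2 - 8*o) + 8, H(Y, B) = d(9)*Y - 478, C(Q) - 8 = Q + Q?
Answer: -5013/56 ≈ -89.518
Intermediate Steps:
J = -37/2 (J = 9/2 - 1/2*46 = 9/2 - 23 = -37/2 ≈ -18.500)
C(Q) = 8 + 2*Q (C(Q) = 8 + (Q + Q) = 8 + 2*Q)
H(Y, B) = -478 - 21*Y (H(Y, B) = -21*Y - 478 = -478 - 21*Y)
q(o) = 8 + o**2 - 8*o
H(J, -385) - 1/(q(-2)*C(-3)) = (-478 - 21*(-37/2)) - 1/((8 + (-2)**2 - 8*(-2))*(8 + 2*(-3))) = (-478 + 777/2) - 1/((8 + 4 + 16)*(8 - 6)) = -179/2 - 1/(28*2) = -179/2 - 1/56 = -5013/56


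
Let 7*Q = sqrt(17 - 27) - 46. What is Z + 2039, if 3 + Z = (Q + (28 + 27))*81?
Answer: 41711/7 + 81*I*sqrt(10)/7 ≈ 5958.7 + 36.592*I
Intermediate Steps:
Q = -46/7 + I*sqrt(10)/7 (Q = (sqrt(17 - 27) - 46)/7 = (sqrt(-10) - 46)/7 = (I*sqrt(10) - 46)/7 = (-46 + I*sqrt(10))/7 = -46/7 + I*sqrt(10)/7 ≈ -6.5714 + 0.45175*I)
Z = 27438/7 + 81*I*sqrt(10)/7 (Z = -3 + ((-46/7 + I*sqrt(10)/7) + (28 + 27))*81 = -3 + ((-46/7 + I*sqrt(10)/7) + 55)*81 = -3 + (339/7 + I*sqrt(10)/7)*81 = -3 + (27459/7 + 81*I*sqrt(10)/7) = 27438/7 + 81*I*sqrt(10)/7 ≈ 3919.7 + 36.592*I)
Z + 2039 = (27438/7 + 81*I*sqrt(10)/7) + 2039 = 41711/7 + 81*I*sqrt(10)/7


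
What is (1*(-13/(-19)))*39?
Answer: 507/19 ≈ 26.684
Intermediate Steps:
(1*(-13/(-19)))*39 = (1*(-13*(-1/19)))*39 = (1*(13/19))*39 = (13/19)*39 = 507/19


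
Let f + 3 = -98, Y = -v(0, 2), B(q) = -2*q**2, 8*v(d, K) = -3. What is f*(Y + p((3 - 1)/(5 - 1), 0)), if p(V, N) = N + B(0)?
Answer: -303/8 ≈ -37.875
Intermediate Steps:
v(d, K) = -3/8 (v(d, K) = (1/8)*(-3) = -3/8)
Y = 3/8 (Y = -1*(-3/8) = 3/8 ≈ 0.37500)
p(V, N) = N (p(V, N) = N - 2*0**2 = N - 2*0 = N + 0 = N)
f = -101 (f = -3 - 98 = -101)
f*(Y + p((3 - 1)/(5 - 1), 0)) = -101*(3/8 + 0) = -101*3/8 = -303/8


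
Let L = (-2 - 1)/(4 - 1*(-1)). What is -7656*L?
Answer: 22968/5 ≈ 4593.6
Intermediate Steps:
L = -⅗ (L = -3/(4 + 1) = -3/5 = -3*⅕ = -⅗ ≈ -0.60000)
-7656*L = -7656*(-⅗) = 22968/5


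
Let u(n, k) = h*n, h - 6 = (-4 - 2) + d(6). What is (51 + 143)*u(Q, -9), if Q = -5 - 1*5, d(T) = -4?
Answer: 7760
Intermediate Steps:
Q = -10 (Q = -5 - 5 = -10)
h = -4 (h = 6 + ((-4 - 2) - 4) = 6 + (-6 - 4) = 6 - 10 = -4)
u(n, k) = -4*n
(51 + 143)*u(Q, -9) = (51 + 143)*(-4*(-10)) = 194*40 = 7760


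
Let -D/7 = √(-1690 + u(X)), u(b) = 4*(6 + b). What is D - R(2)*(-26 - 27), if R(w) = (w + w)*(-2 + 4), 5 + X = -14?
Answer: 424 - 7*I*√1742 ≈ 424.0 - 292.16*I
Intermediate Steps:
X = -19 (X = -5 - 14 = -19)
R(w) = 4*w (R(w) = (2*w)*2 = 4*w)
u(b) = 24 + 4*b
D = -7*I*√1742 (D = -7*√(-1690 + (24 + 4*(-19))) = -7*√(-1690 + (24 - 76)) = -7*√(-1690 - 52) = -7*I*√1742 ≈ -292.16*I)
D - R(2)*(-26 - 27) = -7*I*√1742 - 4*2*(-26 - 27) = -7*I*√1742 - 8*(-53) = -7*I*√1742 - 1*(-424) = -7*I*√1742 + 424 = 424 - 7*I*√1742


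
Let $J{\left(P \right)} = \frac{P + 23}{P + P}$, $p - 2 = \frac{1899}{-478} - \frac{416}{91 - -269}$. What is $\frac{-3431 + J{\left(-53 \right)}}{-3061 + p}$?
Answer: $\frac{3911120280}{3493198253} \approx 1.1196$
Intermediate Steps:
$p = - \frac{67291}{21510}$ ($p = 2 - \left(\frac{1899}{478} + \frac{416}{91 - -269}\right) = 2 - \left(\frac{1899}{478} + \frac{416}{91 + 269}\right) = 2 - \left(\frac{1899}{478} + \frac{416}{360}\right) = 2 - \frac{110311}{21510} = - \frac{67291}{21510} \approx -3.1284$)
$J{\left(P \right)} = \frac{23 + P}{2 P}$
$\frac{-3431 + J{\left(-53 \right)}}{-3061 + p} = \frac{-3431 + \frac{23 - 53}{2 \left(-53\right)}}{-3061 - \frac{67291}{21510}} = \frac{-3431 + \frac{1}{2} \left(- \frac{1}{53}\right) \left(-30\right)}{- \frac{65909401}{21510}} = \left(-3431 + \frac{15}{53}\right) \left(- \frac{21510}{65909401}\right) = \left(- \frac{181828}{53}\right) \left(- \frac{21510}{65909401}\right) = \frac{3911120280}{3493198253}$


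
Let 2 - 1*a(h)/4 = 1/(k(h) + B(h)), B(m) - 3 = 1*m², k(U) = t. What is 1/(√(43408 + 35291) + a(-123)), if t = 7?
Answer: -1833454012/18022303225715 + 229189321*√78699/18022303225715 ≈ 0.0034658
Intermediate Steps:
k(U) = 7
B(m) = 3 + m² (B(m) = 3 + 1*m² = 3 + m²)
a(h) = 8 - 4/(10 + h²) (a(h) = 8 - 4/(7 + (3 + h²)) = 8 - 4/(10 + h²))
1/(√(43408 + 35291) + a(-123)) = 1/(√(43408 + 35291) + 4*(19 + 2*(-123)²)/(10 + (-123)²)) = 1/(√78699 + 4*(19 + 2*15129)/(10 + 15129)) = 1/(√78699 + 4*(19 + 30258)/15139) = 1/(√78699 + 4*(1/15139)*30277) = 1/(√78699 + 121108/15139) = 1/(121108/15139 + √78699)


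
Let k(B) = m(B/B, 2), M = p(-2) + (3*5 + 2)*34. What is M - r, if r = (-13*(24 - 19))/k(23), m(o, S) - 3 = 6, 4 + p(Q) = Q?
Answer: 5213/9 ≈ 579.22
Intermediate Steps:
p(Q) = -4 + Q
M = 572 (M = (-4 - 2) + (3*5 + 2)*34 = -6 + (15 + 2)*34 = -6 + 17*34 = -6 + 578 = 572)
m(o, S) = 9 (m(o, S) = 3 + 6 = 9)
k(B) = 9
r = -65/9 (r = -13*(24 - 19)/9 = -13*5*(1/9) = -65*1/9 = -65/9 ≈ -7.2222)
M - r = 572 - 1*(-65/9) = 572 + 65/9 = 5213/9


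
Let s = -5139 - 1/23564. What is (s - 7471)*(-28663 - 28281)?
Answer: 4230114095676/5891 ≈ 7.1806e+8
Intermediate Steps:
s = -121095397/23564 (s = -5139 - 1*1/23564 = -5139 - 1/23564 = -121095397/23564 ≈ -5139.0)
(s - 7471)*(-28663 - 28281) = (-121095397/23564 - 7471)*(-28663 - 28281) = -297142041/23564*(-56944) = 4230114095676/5891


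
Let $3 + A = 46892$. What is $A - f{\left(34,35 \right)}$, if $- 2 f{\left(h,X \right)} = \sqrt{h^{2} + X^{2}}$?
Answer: $46889 + \frac{\sqrt{2381}}{2} \approx 46913.0$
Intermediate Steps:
$A = 46889$ ($A = -3 + 46892 = 46889$)
$f{\left(h,X \right)} = - \frac{\sqrt{X^{2} + h^{2}}}{2}$ ($f{\left(h,X \right)} = - \frac{\sqrt{h^{2} + X^{2}}}{2} = - \frac{\sqrt{X^{2} + h^{2}}}{2}$)
$A - f{\left(34,35 \right)} = 46889 - - \frac{\sqrt{35^{2} + 34^{2}}}{2} = 46889 - - \frac{\sqrt{1225 + 1156}}{2} = 46889 - - \frac{\sqrt{2381}}{2} = 46889 + \frac{\sqrt{2381}}{2}$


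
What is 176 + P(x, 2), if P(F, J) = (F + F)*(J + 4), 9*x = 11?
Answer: 572/3 ≈ 190.67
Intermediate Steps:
x = 11/9 (x = (⅑)*11 = 11/9 ≈ 1.2222)
P(F, J) = 2*F*(4 + J) (P(F, J) = (2*F)*(4 + J) = 2*F*(4 + J))
176 + P(x, 2) = 176 + 2*(11/9)*(4 + 2) = 176 + 2*(11/9)*6 = 176 + 44/3 = 572/3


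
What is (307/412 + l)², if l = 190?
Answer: 6175916569/169744 ≈ 36384.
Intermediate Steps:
(307/412 + l)² = (307/412 + 190)² = (78587/412)² = 6175916569/169744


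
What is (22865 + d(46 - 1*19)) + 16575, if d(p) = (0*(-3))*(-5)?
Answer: 39440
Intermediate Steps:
d(p) = 0 (d(p) = 0*(-5) = 0)
(22865 + d(46 - 1*19)) + 16575 = (22865 + 0) + 16575 = 22865 + 16575 = 39440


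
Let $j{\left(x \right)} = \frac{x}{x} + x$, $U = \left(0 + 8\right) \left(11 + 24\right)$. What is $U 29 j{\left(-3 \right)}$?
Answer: $-16240$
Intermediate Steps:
$U = 280$ ($U = 8 \cdot 35 = 280$)
$j{\left(x \right)} = 1 + x$
$U 29 j{\left(-3 \right)} = 280 \cdot 29 \left(1 - 3\right) = 8120 \left(-2\right) = -16240$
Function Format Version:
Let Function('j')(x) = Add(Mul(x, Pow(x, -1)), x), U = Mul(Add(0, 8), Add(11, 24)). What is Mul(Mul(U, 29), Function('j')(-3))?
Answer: -16240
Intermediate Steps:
U = 280 (U = Mul(8, 35) = 280)
Function('j')(x) = Add(1, x)
Mul(Mul(U, 29), Function('j')(-3)) = Mul(Mul(280, 29), Add(1, -3)) = Mul(8120, -2) = -16240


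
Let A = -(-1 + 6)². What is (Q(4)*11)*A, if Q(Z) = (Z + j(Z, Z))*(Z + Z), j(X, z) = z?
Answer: -17600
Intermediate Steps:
A = -25 (A = -1*5² = -1*25 = -25)
Q(Z) = 4*Z² (Q(Z) = (Z + Z)*(Z + Z) = (2*Z)*(2*Z) = 4*Z²)
(Q(4)*11)*A = ((4*4²)*11)*(-25) = ((4*16)*11)*(-25) = (64*11)*(-25) = 704*(-25) = -17600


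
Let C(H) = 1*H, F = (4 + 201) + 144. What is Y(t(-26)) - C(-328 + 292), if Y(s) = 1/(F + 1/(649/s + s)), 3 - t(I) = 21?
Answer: 12225097/339559 ≈ 36.003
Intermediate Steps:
F = 349 (F = 205 + 144 = 349)
t(I) = -18 (t(I) = 3 - 1*21 = 3 - 21 = -18)
C(H) = H
Y(s) = 1/(349 + 1/(s + 649/s)) (Y(s) = 1/(349 + 1/(649/s + s)) = 1/(349 + 1/(s + 649/s)))
Y(t(-26)) - C(-328 + 292) = (649 + (-18)²)/(226501 - 18 + 349*(-18)²) - (-328 + 292) = (649 + 324)/(226501 - 18 + 349*324) - 1*(-36) = 973/(226501 - 18 + 113076) + 36 = 973/339559 + 36 = 12225097/339559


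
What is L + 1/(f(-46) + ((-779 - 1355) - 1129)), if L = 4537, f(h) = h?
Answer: 15012932/3309 ≈ 4537.0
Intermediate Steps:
L + 1/(f(-46) + ((-779 - 1355) - 1129)) = 4537 + 1/(-46 + ((-779 - 1355) - 1129)) = 4537 + 1/(-46 + (-2134 - 1129)) = 4537 + 1/(-46 - 3263) = 4537 + 1/(-3309) = 4537 - 1/3309 = 15012932/3309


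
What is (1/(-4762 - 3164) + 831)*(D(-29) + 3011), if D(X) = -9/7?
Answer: 69382243670/27741 ≈ 2.5011e+6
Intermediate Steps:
D(X) = -9/7 (D(X) = -9*⅐ = -9/7)
(1/(-4762 - 3164) + 831)*(D(-29) + 3011) = (1/(-4762 - 3164) + 831)*(-9/7 + 3011) = (1/(-7926) + 831)*(21068/7) = (-1/7926 + 831)*(21068/7) = (6586505/7926)*(21068/7) = 69382243670/27741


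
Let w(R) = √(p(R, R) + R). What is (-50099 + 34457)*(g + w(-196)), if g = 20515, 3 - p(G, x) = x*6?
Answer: -320895630 - 15642*√983 ≈ -3.2139e+8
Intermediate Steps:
p(G, x) = 3 - 6*x (p(G, x) = 3 - x*6 = 3 - 6*x)
w(R) = √(3 - 5*R) (w(R) = √((3 - 6*R) + R) = √(3 - 5*R))
(-50099 + 34457)*(g + w(-196)) = (-50099 + 34457)*(20515 + √(3 - 5*(-196))) = -15642*(20515 + √(3 + 980)) = -15642*(20515 + √983) = -320895630 - 15642*√983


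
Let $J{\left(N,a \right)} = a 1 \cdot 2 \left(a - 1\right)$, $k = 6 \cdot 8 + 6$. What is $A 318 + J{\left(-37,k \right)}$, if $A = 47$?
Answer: $20670$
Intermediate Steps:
$k = 54$ ($k = 48 + 6 = 54$)
$J{\left(N,a \right)} = 2 a \left(-1 + a\right)$ ($J{\left(N,a \right)} = a 2 \left(-1 + a\right) = 2 a \left(-1 + a\right)$)
$A 318 + J{\left(-37,k \right)} = 47 \cdot 318 + 2 \cdot 54 \left(-1 + 54\right) = 14946 + 2 \cdot 54 \cdot 53 = 14946 + 5724 = 20670$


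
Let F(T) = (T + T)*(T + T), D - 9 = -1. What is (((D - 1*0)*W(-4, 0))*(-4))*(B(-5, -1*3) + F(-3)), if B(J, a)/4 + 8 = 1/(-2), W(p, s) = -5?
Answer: 320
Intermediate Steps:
D = 8 (D = 9 - 1 = 8)
B(J, a) = -34 (B(J, a) = -32 + 4/(-2) = -32 + 4*(-½) = -32 - 2 = -34)
F(T) = 4*T² (F(T) = (2*T)*(2*T) = 4*T²)
(((D - 1*0)*W(-4, 0))*(-4))*(B(-5, -1*3) + F(-3)) = (((8 - 1*0)*(-5))*(-4))*(-34 + 4*(-3)²) = (((8 + 0)*(-5))*(-4))*(-34 + 4*9) = ((8*(-5))*(-4))*(-34 + 36) = -40*(-4)*2 = 160*2 = 320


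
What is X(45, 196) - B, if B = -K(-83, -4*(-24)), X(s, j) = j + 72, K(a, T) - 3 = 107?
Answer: 378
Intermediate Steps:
K(a, T) = 110 (K(a, T) = 3 + 107 = 110)
X(s, j) = 72 + j
B = -110 (B = -1*110 = -110)
X(45, 196) - B = (72 + 196) - 1*(-110) = 268 + 110 = 378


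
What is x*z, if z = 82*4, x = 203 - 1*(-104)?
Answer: 100696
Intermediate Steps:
x = 307 (x = 203 + 104 = 307)
z = 328
x*z = 307*328 = 100696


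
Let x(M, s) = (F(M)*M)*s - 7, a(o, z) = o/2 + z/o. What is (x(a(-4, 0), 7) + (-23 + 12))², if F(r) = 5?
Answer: 7744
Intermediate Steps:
a(o, z) = o/2 + z/o (a(o, z) = o*(½) + z/o = o/2 + z/o)
x(M, s) = -7 + 5*M*s (x(M, s) = (5*M)*s - 7 = 5*M*s - 7 = -7 + 5*M*s)
(x(a(-4, 0), 7) + (-23 + 12))² = ((-7 + 5*((½)*(-4) + 0/(-4))*7) + (-23 + 12))² = ((-7 + 5*(-2 + 0*(-¼))*7) - 11)² = ((-7 + 5*(-2 + 0)*7) - 11)² = ((-7 + 5*(-2)*7) - 11)² = ((-7 - 70) - 11)² = (-77 - 11)² = (-88)² = 7744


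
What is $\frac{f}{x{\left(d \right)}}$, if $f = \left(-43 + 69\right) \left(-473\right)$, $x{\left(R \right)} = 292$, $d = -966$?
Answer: $- \frac{6149}{146} \approx -42.116$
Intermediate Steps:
$f = -12298$ ($f = 26 \left(-473\right) = -12298$)
$\frac{f}{x{\left(d \right)}} = - \frac{12298}{292} = \left(-12298\right) \frac{1}{292} = - \frac{6149}{146}$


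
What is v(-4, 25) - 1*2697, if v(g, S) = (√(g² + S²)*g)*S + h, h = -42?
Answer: -2739 - 100*√641 ≈ -5270.8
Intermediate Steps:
v(g, S) = -42 + S*g*√(S² + g²) (v(g, S) = (√(g² + S²)*g)*S - 42 = (√(S² + g²)*g)*S - 42 = (g*√(S² + g²))*S - 42 = S*g*√(S² + g²) - 42 = -42 + S*g*√(S² + g²))
v(-4, 25) - 1*2697 = (-42 + 25*(-4)*√(25² + (-4)²)) - 1*2697 = (-42 + 25*(-4)*√(625 + 16)) - 2697 = (-42 + 25*(-4)*√641) - 2697 = (-42 - 100*√641) - 2697 = -2739 - 100*√641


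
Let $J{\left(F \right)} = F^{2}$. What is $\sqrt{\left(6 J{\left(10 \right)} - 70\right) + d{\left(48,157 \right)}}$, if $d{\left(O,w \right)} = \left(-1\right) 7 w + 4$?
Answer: $i \sqrt{565} \approx 23.77 i$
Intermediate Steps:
$d{\left(O,w \right)} = 4 - 7 w$ ($d{\left(O,w \right)} = - 7 w + 4 = 4 - 7 w$)
$\sqrt{\left(6 J{\left(10 \right)} - 70\right) + d{\left(48,157 \right)}} = \sqrt{\left(6 \cdot 10^{2} - 70\right) + \left(4 - 1099\right)} = \sqrt{\left(6 \cdot 100 - 70\right) + \left(4 - 1099\right)} = \sqrt{\left(600 - 70\right) - 1095} = \sqrt{530 - 1095} = \sqrt{-565} = i \sqrt{565}$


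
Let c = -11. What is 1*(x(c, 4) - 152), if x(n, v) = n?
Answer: -163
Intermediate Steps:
1*(x(c, 4) - 152) = 1*(-11 - 152) = 1*(-163) = -163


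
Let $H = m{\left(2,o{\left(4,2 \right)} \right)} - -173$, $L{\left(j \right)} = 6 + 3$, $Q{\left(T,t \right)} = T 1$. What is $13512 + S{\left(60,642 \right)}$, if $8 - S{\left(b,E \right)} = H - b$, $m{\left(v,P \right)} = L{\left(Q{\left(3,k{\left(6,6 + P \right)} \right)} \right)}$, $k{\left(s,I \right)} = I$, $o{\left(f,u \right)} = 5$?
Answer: $13398$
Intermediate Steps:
$Q{\left(T,t \right)} = T$
$L{\left(j \right)} = 9$
$m{\left(v,P \right)} = 9$
$H = 182$ ($H = 9 - -173 = 9 + 173 = 182$)
$S{\left(b,E \right)} = -174 + b$ ($S{\left(b,E \right)} = 8 - \left(182 - b\right) = 8 + \left(-182 + b\right) = -174 + b$)
$13512 + S{\left(60,642 \right)} = 13512 + \left(-174 + 60\right) = 13512 - 114 = 13398$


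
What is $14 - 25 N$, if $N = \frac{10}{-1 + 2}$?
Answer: $-236$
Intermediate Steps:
$N = 10$ ($N = \frac{10}{1} = 10 \cdot 1 = 10$)
$14 - 25 N = 14 - 250 = -236$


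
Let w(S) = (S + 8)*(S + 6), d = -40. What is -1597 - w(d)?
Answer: -2685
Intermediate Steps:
w(S) = (6 + S)*(8 + S) (w(S) = (8 + S)*(6 + S) = (6 + S)*(8 + S))
-1597 - w(d) = -1597 - (48 + (-40)² + 14*(-40)) = -1597 - (48 + 1600 - 560) = -1597 - 1*1088 = -1597 - 1088 = -2685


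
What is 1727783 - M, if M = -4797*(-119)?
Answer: 1156940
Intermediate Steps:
M = 570843
1727783 - M = 1727783 - 1*570843 = 1727783 - 570843 = 1156940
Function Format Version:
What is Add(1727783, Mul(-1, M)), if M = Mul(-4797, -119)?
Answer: 1156940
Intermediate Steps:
M = 570843
Add(1727783, Mul(-1, M)) = Add(1727783, Mul(-1, 570843)) = Add(1727783, -570843) = 1156940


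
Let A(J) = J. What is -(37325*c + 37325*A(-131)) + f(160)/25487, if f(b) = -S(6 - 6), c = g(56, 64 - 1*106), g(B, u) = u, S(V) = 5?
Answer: 164575293570/25487 ≈ 6.4572e+6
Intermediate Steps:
c = -42 (c = 64 - 1*106 = 64 - 106 = -42)
f(b) = -5 (f(b) = -1*5 = -5)
-(37325*c + 37325*A(-131)) + f(160)/25487 = -37325/(1/(-131 - 42)) - 5/25487 = -37325/(1/(-173)) - 5*1/25487 = -37325/(-1/173) - 5/25487 = -37325*(-173) - 5/25487 = 6457225 - 5/25487 = 164575293570/25487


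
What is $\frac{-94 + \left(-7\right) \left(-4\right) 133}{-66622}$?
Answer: $- \frac{1815}{33311} \approx -0.054487$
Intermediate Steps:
$\frac{-94 + \left(-7\right) \left(-4\right) 133}{-66622} = \left(-94 + 28 \cdot 133\right) \left(- \frac{1}{66622}\right) = \left(-94 + 3724\right) \left(- \frac{1}{66622}\right) = 3630 \left(- \frac{1}{66622}\right) = - \frac{1815}{33311}$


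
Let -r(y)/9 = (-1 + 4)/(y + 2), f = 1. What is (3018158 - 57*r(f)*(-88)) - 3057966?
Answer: -84952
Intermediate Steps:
r(y) = -27/(2 + y) (r(y) = -9*(-1 + 4)/(y + 2) = -27/(2 + y))
(3018158 - 57*r(f)*(-88)) - 3057966 = (3018158 - (-1539)/(2 + 1)*(-88)) - 3057966 = (3018158 - (-1539)/3*(-88)) - 3057966 = (3018158 - 57*(-9)*(-88)) - 3057966 = (3018158 + 513*(-88)) - 3057966 = (3018158 - 45144) - 3057966 = 2973014 - 3057966 = -84952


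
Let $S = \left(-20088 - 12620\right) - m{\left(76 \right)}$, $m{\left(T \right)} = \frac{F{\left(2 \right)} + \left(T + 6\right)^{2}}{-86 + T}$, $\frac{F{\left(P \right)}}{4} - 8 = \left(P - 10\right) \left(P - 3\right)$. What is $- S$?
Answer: $\frac{160146}{5} \approx 32029.0$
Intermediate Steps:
$F{\left(P \right)} = 32 + 4 \left(-10 + P\right) \left(-3 + P\right)$ ($F{\left(P \right)} = 32 + 4 \left(P - 10\right) \left(P - 3\right) = 32 + 4 \left(-10 + P\right) \left(-3 + P\right)$)
$m{\left(T \right)} = \frac{64 + \left(6 + T\right)^{2}}{-86 + T}$ ($m{\left(T \right)} = \frac{\left(152 - 104 + 4 \cdot 2^{2}\right) + \left(T + 6\right)^{2}}{-86 + T} = \frac{\left(152 - 104 + 4 \cdot 4\right) + \left(6 + T\right)^{2}}{-86 + T} = \frac{\left(152 - 104 + 16\right) + \left(6 + T\right)^{2}}{-86 + T} = \frac{64 + \left(6 + T\right)^{2}}{-86 + T}$)
$S = - \frac{160146}{5}$ ($S = \left(-20088 - 12620\right) - \frac{64 + \left(6 + 76\right)^{2}}{-86 + 76} = \left(-20088 - 12620\right) - \frac{64 + 82^{2}}{-10} = -32708 - - \frac{64 + 6724}{10} = -32708 - \left(- \frac{1}{10}\right) 6788 = -32708 - - \frac{3394}{5} = -32708 + \frac{3394}{5} = - \frac{160146}{5} \approx -32029.0$)
$- S = \left(-1\right) \left(- \frac{160146}{5}\right) = \frac{160146}{5}$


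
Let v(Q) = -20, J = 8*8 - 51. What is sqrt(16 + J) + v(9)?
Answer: -20 + sqrt(29) ≈ -14.615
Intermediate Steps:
J = 13 (J = 64 - 51 = 13)
sqrt(16 + J) + v(9) = sqrt(16 + 13) - 20 = sqrt(29) - 20 = -20 + sqrt(29)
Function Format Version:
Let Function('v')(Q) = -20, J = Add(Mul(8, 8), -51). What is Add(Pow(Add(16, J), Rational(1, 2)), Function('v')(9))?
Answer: Add(-20, Pow(29, Rational(1, 2))) ≈ -14.615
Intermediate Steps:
J = 13 (J = Add(64, -51) = 13)
Add(Pow(Add(16, J), Rational(1, 2)), Function('v')(9)) = Add(Pow(Add(16, 13), Rational(1, 2)), -20) = Add(Pow(29, Rational(1, 2)), -20) = Add(-20, Pow(29, Rational(1, 2)))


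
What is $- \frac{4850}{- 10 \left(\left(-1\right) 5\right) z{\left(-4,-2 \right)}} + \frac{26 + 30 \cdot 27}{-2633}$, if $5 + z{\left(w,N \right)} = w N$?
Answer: $- \frac{257909}{7899} \approx -32.651$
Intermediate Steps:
$z{\left(w,N \right)} = -5 + N w$ ($z{\left(w,N \right)} = -5 + w N = -5 + N w$)
$- \frac{4850}{- 10 \left(\left(-1\right) 5\right) z{\left(-4,-2 \right)}} + \frac{26 + 30 \cdot 27}{-2633} = - \frac{4850}{- 10 \left(\left(-1\right) 5\right) \left(-5 - -8\right)} + \frac{26 + 30 \cdot 27}{-2633} = - \frac{4850}{\left(-10\right) \left(-5\right) \left(-5 + 8\right)} + \left(26 + 810\right) \left(- \frac{1}{2633}\right) = - \frac{4850}{50 \cdot 3} + 836 \left(- \frac{1}{2633}\right) = - \frac{4850}{150} - \frac{836}{2633} = \left(-4850\right) \frac{1}{150} - \frac{836}{2633} = - \frac{97}{3} - \frac{836}{2633} = - \frac{257909}{7899}$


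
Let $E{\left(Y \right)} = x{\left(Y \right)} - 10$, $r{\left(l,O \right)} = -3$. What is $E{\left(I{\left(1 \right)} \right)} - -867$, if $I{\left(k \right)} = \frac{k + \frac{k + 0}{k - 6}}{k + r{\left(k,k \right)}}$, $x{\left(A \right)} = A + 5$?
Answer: $\frac{4308}{5} \approx 861.6$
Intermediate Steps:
$x{\left(A \right)} = 5 + A$
$I{\left(k \right)} = \frac{k + \frac{k}{-6 + k}}{-3 + k}$ ($I{\left(k \right)} = \frac{k + \frac{k + 0}{k - 6}}{k - 3} = \frac{k + \frac{k}{-6 + k}}{-3 + k}$)
$E{\left(Y \right)} = -5 + Y$ ($E{\left(Y \right)} = \left(5 + Y\right) - 10 = -5 + Y$)
$E{\left(I{\left(1 \right)} \right)} - -867 = \left(-5 + 1 \frac{1}{18 + 1^{2} - 9} \left(-5 + 1\right)\right) - -867 = \left(-5 + 1 \frac{1}{18 + 1 - 9} \left(-4\right)\right) + 867 = \left(-5 + 1 \cdot \frac{1}{10} \left(-4\right)\right) + 867 = \left(-5 - \frac{2}{5}\right) + 867 = - \frac{27}{5} + 867 = \frac{4308}{5}$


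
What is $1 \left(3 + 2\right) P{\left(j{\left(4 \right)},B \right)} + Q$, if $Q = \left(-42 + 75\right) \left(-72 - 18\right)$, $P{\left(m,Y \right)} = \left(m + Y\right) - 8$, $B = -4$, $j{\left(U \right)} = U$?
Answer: $-3010$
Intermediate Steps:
$P{\left(m,Y \right)} = -8 + Y + m$ ($P{\left(m,Y \right)} = \left(Y + m\right) - 8 = -8 + Y + m$)
$Q = -2970$ ($Q = 33 \left(-90\right) = -2970$)
$1 \left(3 + 2\right) P{\left(j{\left(4 \right)},B \right)} + Q = 1 \left(3 + 2\right) \left(-8 - 4 + 4\right) - 2970 = 1 \cdot 5 \left(-8\right) - 2970 = 5 \left(-8\right) - 2970 = -40 - 2970 = -3010$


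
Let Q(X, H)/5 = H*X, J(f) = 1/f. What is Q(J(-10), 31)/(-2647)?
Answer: 31/5294 ≈ 0.0058557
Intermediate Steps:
J(f) = 1/f
Q(X, H) = 5*H*X (Q(X, H) = 5*(H*X) = 5*H*X)
Q(J(-10), 31)/(-2647) = (5*31/(-10))/(-2647) = (5*31*(-⅒))*(-1/2647) = -31/2*(-1/2647) = 31/5294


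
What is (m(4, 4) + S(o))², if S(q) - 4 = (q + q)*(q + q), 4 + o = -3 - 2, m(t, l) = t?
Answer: 110224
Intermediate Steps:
o = -9 (o = -4 + (-3 - 2) = -4 - 5 = -9)
S(q) = 4 + 4*q² (S(q) = 4 + (q + q)*(q + q) = 4 + (2*q)*(2*q) = 4 + 4*q²)
(m(4, 4) + S(o))² = (4 + (4 + 4*(-9)²))² = (4 + (4 + 4*81))² = (4 + (4 + 324))² = (4 + 328)² = 332² = 110224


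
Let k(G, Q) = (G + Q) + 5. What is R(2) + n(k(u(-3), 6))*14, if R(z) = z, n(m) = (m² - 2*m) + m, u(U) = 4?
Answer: 2942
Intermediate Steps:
k(G, Q) = 5 + G + Q
n(m) = m² - m
R(2) + n(k(u(-3), 6))*14 = 2 + ((5 + 4 + 6)*(-1 + (5 + 4 + 6)))*14 = 2 + (15*(-1 + 15))*14 = 2 + (15*14)*14 = 2 + 210*14 = 2 + 2940 = 2942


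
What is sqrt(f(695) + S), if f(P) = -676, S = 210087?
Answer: sqrt(209411) ≈ 457.61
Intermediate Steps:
sqrt(f(695) + S) = sqrt(-676 + 210087) = sqrt(209411)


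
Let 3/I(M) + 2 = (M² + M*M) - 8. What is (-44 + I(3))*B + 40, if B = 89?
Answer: -30741/8 ≈ -3842.6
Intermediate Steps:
I(M) = 3/(-10 + 2*M²) (I(M) = 3/(-2 + ((M² + M*M) - 8)) = 3/(-2 + ((M² + M²) - 8)) = 3/(-2 + (2*M² - 8)) = 3/(-2 + (-8 + 2*M²)) = 3/(-10 + 2*M²))
(-44 + I(3))*B + 40 = (-44 + 3/(2*(-5 + 3²)))*89 + 40 = (-44 + 3/(2*(-5 + 9)))*89 + 40 = (-44 + (3/2)/4)*89 + 40 = (-44 + (3/2)*(¼))*89 + 40 = (-44 + 3/8)*89 + 40 = -349/8*89 + 40 = -31061/8 + 40 = -30741/8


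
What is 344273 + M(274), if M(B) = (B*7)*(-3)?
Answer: 338519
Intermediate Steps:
M(B) = -21*B (M(B) = (7*B)*(-3) = -21*B)
344273 + M(274) = 344273 - 21*274 = 344273 - 5754 = 338519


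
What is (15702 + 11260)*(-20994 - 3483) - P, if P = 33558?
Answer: -659982432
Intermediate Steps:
(15702 + 11260)*(-20994 - 3483) - P = (15702 + 11260)*(-20994 - 3483) - 1*33558 = 26962*(-24477) - 33558 = -659948874 - 33558 = -659982432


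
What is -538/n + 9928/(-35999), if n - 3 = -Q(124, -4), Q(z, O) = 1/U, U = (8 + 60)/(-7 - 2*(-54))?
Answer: -1318010000/3707897 ≈ -355.46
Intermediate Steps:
U = 68/101 (U = 68/(-7 + 108) = 68/101 ≈ 0.67327)
Q(z, O) = 101/68 (Q(z, O) = 1/(68/101) = 101/68)
n = 103/68 (n = 3 - 1*101/68 = 3 - 101/68 = 103/68 ≈ 1.5147)
-538/n + 9928/(-35999) = -538/103/68 + 9928/(-35999) = -538*68/103 + 9928*(-1/35999) = -36584/103 - 9928/35999 = -1318010000/3707897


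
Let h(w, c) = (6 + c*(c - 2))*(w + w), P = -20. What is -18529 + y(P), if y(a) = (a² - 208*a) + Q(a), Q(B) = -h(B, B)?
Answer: 3871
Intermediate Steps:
h(w, c) = 2*w*(6 + c*(-2 + c)) (h(w, c) = (6 + c*(-2 + c))*(2*w) = 2*w*(6 + c*(-2 + c)))
Q(B) = -2*B*(6 + B² - 2*B)
y(a) = a² - 208*a + 2*a*(-6 - a² + 2*a) (y(a) = (a² - 208*a) + 2*a*(-6 - a² + 2*a) = a² - 208*a + 2*a*(-6 - a² + 2*a))
-18529 + y(P) = -18529 - 20*(-220 - 2*(-20)² + 5*(-20)) = -18529 - 20*(-220 - 2*400 - 100) = -18529 - 20*(-220 - 800 - 100) = -18529 - 20*(-1120) = -18529 + 22400 = 3871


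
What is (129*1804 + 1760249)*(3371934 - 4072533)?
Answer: -1396269286035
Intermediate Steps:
(129*1804 + 1760249)*(3371934 - 4072533) = (232716 + 1760249)*(-700599) = 1992965*(-700599) = -1396269286035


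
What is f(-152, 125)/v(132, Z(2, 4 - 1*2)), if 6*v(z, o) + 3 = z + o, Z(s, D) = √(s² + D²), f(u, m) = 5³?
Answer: 96750/16633 - 1500*√2/16633 ≈ 5.6892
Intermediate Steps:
f(u, m) = 125
Z(s, D) = √(D² + s²)
v(z, o) = -½ + o/6 + z/6 (v(z, o) = -½ + (z + o)/6 = -½ + (o + z)/6 = -½ + (o/6 + z/6) = -½ + o/6 + z/6)
f(-152, 125)/v(132, Z(2, 4 - 1*2)) = 125/(-½ + √((4 - 1*2)² + 2²)/6 + (⅙)*132) = 125/(-½ + √((4 - 2)² + 4)/6 + 22) = 125/(-½ + √(2² + 4)/6 + 22) = 125/(-½ + √(4 + 4)/6 + 22) = 125/(-½ + √8/6 + 22) = 125/(-½ + (2*√2)/6 + 22) = 125/(-½ + √2/3 + 22) = 125/(43/2 + √2/3)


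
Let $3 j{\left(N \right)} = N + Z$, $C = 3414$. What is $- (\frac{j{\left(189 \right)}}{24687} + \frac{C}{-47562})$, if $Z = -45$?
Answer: $\frac{4555469}{65231283} \approx 0.069836$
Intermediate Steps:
$j{\left(N \right)} = -15 + \frac{N}{3}$ ($j{\left(N \right)} = \frac{N - 45}{3} = \frac{-45 + N}{3} = -15 + \frac{N}{3}$)
$- (\frac{j{\left(189 \right)}}{24687} + \frac{C}{-47562}) = - (\frac{-15 + \frac{1}{3} \cdot 189}{24687} + \frac{3414}{-47562}) = - (\left(-15 + 63\right) \frac{1}{24687} + 3414 \left(- \frac{1}{47562}\right)) = - (48 \cdot \frac{1}{24687} - \frac{569}{7927}) = - (\frac{16}{8229} - \frac{569}{7927}) = \left(-1\right) \left(- \frac{4555469}{65231283}\right) = \frac{4555469}{65231283}$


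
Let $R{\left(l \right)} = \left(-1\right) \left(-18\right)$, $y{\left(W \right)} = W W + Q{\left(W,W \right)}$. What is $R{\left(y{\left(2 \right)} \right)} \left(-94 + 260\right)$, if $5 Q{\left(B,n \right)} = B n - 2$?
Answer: $2988$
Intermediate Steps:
$Q{\left(B,n \right)} = - \frac{2}{5} + \frac{B n}{5}$ ($Q{\left(B,n \right)} = \frac{B n - 2}{5} = \frac{-2 + B n}{5} = - \frac{2}{5} + \frac{B n}{5}$)
$y{\left(W \right)} = - \frac{2}{5} + \frac{6 W^{2}}{5}$ ($y{\left(W \right)} = W W + \left(- \frac{2}{5} + \frac{W W}{5}\right) = W^{2} + \left(- \frac{2}{5} + \frac{W^{2}}{5}\right) = - \frac{2}{5} + \frac{6 W^{2}}{5}$)
$R{\left(l \right)} = 18$
$R{\left(y{\left(2 \right)} \right)} \left(-94 + 260\right) = 18 \left(-94 + 260\right) = 18 \cdot 166 = 2988$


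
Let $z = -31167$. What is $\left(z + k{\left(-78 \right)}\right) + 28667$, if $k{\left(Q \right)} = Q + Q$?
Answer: $-2656$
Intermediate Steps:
$k{\left(Q \right)} = 2 Q$
$\left(z + k{\left(-78 \right)}\right) + 28667 = \left(-31167 + 2 \left(-78\right)\right) + 28667 = \left(-31167 - 156\right) + 28667 = -31323 + 28667 = -2656$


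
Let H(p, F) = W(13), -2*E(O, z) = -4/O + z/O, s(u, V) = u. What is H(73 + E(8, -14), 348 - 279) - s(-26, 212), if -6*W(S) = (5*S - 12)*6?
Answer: -27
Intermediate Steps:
E(O, z) = 2/O - z/(2*O) (E(O, z) = -(-4/O + z/O)/2 = 2/O - z/(2*O))
W(S) = 12 - 5*S (W(S) = -(5*S - 12)*6/6 = -(-12 + 5*S)*6/6 = -(-72 + 30*S)/6 = 12 - 5*S)
H(p, F) = -53 (H(p, F) = 12 - 5*13 = 12 - 65 = -53)
H(73 + E(8, -14), 348 - 279) - s(-26, 212) = -53 - 1*(-26) = -53 + 26 = -27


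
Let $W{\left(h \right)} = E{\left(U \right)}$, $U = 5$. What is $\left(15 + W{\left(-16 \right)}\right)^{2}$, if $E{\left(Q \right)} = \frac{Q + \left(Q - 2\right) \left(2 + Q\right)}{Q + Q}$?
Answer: $\frac{7744}{25} \approx 309.76$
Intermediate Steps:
$E{\left(Q \right)} = \frac{Q + \left(-2 + Q\right) \left(2 + Q\right)}{2 Q}$
$W{\left(h \right)} = \frac{13}{5}$ ($W{\left(h \right)} = \frac{-4 + 5 \left(1 + 5\right)}{2 \cdot 5} = \frac{1}{2} \cdot \frac{1}{5} \left(-4 + 5 \cdot 6\right) = \frac{1}{2} \cdot \frac{1}{5} \left(-4 + 30\right) = \frac{1}{2} \cdot \frac{1}{5} \cdot 26 = \frac{13}{5}$)
$\left(15 + W{\left(-16 \right)}\right)^{2} = \left(15 + \frac{13}{5}\right)^{2} = \left(\frac{88}{5}\right)^{2} = \frac{7744}{25}$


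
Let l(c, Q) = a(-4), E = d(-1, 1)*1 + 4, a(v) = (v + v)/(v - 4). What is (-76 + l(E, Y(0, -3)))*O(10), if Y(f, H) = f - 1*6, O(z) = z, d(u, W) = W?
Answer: -750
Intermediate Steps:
a(v) = 2*v/(-4 + v) (a(v) = (2*v)/(-4 + v) = 2*v/(-4 + v))
Y(f, H) = -6 + f (Y(f, H) = f - 6 = -6 + f)
E = 5 (E = 1*1 + 4 = 1 + 4 = 5)
l(c, Q) = 1 (l(c, Q) = 2*(-4)/(-4 - 4) = 2*(-4)/(-8) = 2*(-4)*(-1/8) = 1)
(-76 + l(E, Y(0, -3)))*O(10) = (-76 + 1)*10 = -75*10 = -750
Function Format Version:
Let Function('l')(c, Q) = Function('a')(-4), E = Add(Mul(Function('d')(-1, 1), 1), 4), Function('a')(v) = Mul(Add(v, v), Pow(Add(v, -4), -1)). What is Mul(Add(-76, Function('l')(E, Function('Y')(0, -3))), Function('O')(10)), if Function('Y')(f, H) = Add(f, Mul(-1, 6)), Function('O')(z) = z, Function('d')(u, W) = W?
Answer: -750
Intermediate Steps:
Function('a')(v) = Mul(2, v, Pow(Add(-4, v), -1)) (Function('a')(v) = Mul(Mul(2, v), Pow(Add(-4, v), -1)) = Mul(2, v, Pow(Add(-4, v), -1)))
Function('Y')(f, H) = Add(-6, f) (Function('Y')(f, H) = Add(f, -6) = Add(-6, f))
E = 5 (E = Add(Mul(1, 1), 4) = Add(1, 4) = 5)
Function('l')(c, Q) = 1 (Function('l')(c, Q) = Mul(2, -4, Pow(Add(-4, -4), -1)) = Mul(2, -4, Pow(-8, -1)) = Mul(2, -4, Rational(-1, 8)) = 1)
Mul(Add(-76, Function('l')(E, Function('Y')(0, -3))), Function('O')(10)) = Mul(Add(-76, 1), 10) = Mul(-75, 10) = -750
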